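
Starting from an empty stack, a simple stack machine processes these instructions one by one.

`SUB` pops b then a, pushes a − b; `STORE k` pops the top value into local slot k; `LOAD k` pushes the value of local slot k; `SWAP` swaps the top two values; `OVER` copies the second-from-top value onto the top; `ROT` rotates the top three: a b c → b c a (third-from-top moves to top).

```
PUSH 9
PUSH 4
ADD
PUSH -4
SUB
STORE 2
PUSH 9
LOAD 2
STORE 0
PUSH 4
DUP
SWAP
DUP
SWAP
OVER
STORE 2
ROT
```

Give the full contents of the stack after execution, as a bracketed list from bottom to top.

[9, 4, 4, 4]

PUSH 9  -> [9]
PUSH 4  -> [9, 4]
ADD     -> [13]
PUSH -4 -> [13, -4]
SUB     -> [17]
STORE 2 -> []
PUSH 9  -> [9]
LOAD 2  -> [9, 17]
STORE 0 -> [9]
PUSH 4  -> [9, 4]
DUP     -> [9, 4, 4]
SWAP    -> [9, 4, 4]
DUP     -> [9, 4, 4, 4]
SWAP    -> [9, 4, 4, 4]
OVER    -> [9, 4, 4, 4, 4]
STORE 2 -> [9, 4, 4, 4]
ROT     -> [9, 4, 4, 4]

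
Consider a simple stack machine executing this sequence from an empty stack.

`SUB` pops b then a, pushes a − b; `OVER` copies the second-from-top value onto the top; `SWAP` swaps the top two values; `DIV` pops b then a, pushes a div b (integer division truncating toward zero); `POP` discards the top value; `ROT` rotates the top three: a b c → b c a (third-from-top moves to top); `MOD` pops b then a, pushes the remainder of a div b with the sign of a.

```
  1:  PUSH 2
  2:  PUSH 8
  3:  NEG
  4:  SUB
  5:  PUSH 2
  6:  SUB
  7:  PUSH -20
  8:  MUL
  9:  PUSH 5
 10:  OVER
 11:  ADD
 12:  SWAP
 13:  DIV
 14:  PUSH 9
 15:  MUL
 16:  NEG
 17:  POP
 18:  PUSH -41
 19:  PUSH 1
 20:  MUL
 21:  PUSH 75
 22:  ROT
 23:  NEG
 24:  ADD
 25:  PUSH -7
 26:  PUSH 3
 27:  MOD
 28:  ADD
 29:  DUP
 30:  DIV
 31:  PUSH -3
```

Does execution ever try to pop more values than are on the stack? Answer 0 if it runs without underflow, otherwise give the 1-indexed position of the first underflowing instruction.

22

PUSH 2    2
PUSH 8    2 8
NEG       2 -8
SUB       10
PUSH 2    10 2
SUB       8
PUSH -20  8 -20
MUL       -160
PUSH 5    -160 5
OVER      -160 5 -160
ADD       -160 -155
SWAP      -155 -160
DIV       0
PUSH 9    0 9
MUL       0
NEG       0
POP       (empty)
PUSH -41  -41
PUSH 1    -41 1
MUL       -41
PUSH 75   -41 75
ROT  — needs 3 operands, stack has 2 → underflow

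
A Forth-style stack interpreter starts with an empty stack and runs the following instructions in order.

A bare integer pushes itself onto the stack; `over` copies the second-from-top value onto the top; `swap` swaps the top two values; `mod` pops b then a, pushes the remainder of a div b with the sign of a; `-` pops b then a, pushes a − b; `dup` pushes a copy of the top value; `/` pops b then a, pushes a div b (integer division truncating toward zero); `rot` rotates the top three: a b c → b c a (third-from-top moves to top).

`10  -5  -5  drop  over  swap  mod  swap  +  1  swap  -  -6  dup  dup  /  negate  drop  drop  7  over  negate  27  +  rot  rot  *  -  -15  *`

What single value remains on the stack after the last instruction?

-1485

10      10
-5      10 -5
-5      10 -5 -5
drop    10 -5
over    10 -5 10
swap    10 10 -5
mod     10 0
swap    0 10
+       10
1       10 1
swap    1 10
-       -9
-6      -9 -6
dup     -9 -6 -6
dup     -9 -6 -6 -6
/       -9 -6 1
negate  -9 -6 -1
drop    -9 -6
drop    -9
7       -9 7
over    -9 7 -9
negate  -9 7 9
27      -9 7 9 27
+       -9 7 36
rot     7 36 -9
rot     36 -9 7
*       36 -63
-       99
-15     99 -15
*       -1485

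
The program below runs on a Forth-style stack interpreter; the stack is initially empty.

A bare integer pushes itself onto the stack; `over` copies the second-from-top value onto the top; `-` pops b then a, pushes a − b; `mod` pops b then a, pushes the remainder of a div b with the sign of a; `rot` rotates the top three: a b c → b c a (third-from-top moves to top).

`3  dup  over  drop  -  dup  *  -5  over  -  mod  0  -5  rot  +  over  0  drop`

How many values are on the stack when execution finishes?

3

3     [3]
dup   [3, 3]
over  [3, 3, 3]
drop  [3, 3]
-     [0]
dup   [0, 0]
*     [0]
-5    [0, -5]
over  [0, -5, 0]
-     [0, -5]
mod   [0]
0     [0, 0]
-5    [0, 0, -5]
rot   [0, -5, 0]
+     [0, -5]
over  [0, -5, 0]
0     [0, -5, 0, 0]
drop  [0, -5, 0]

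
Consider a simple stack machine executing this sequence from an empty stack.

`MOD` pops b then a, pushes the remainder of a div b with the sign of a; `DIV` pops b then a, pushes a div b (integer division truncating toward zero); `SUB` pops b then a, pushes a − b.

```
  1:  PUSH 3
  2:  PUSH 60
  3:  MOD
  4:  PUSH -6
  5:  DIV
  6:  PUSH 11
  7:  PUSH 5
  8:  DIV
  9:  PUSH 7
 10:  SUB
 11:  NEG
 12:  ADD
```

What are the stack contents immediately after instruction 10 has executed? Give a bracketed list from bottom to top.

[0, -5]

PUSH 3  : [3]
PUSH 60 : [3, 60]
MOD     : [3]
PUSH -6 : [3, -6]
DIV     : [0]
PUSH 11 : [0, 11]
PUSH 5  : [0, 11, 5]
DIV     : [0, 2]
PUSH 7  : [0, 2, 7]
SUB     : [0, -5]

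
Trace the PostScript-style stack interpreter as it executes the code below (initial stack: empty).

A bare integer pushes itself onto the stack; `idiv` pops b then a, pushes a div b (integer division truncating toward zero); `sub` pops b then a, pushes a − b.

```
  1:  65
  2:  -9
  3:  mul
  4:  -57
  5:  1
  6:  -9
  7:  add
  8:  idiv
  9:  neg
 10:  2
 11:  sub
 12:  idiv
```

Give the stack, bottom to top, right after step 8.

65    [65]
-9    [65, -9]
mul   [-585]
-57   [-585, -57]
1     [-585, -57, 1]
-9    [-585, -57, 1, -9]
add   [-585, -57, -8]
idiv  [-585, 7]

[-585, 7]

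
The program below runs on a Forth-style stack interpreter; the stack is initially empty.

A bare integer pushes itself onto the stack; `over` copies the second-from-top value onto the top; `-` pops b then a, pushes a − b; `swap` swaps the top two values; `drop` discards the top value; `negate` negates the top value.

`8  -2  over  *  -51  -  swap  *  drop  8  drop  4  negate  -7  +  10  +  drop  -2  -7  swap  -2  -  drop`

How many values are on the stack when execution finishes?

8      → [8]
-2     → [8, -2]
over   → [8, -2, 8]
*      → [8, -16]
-51    → [8, -16, -51]
-      → [8, 35]
swap   → [35, 8]
*      → [280]
drop   → []
8      → [8]
drop   → []
4      → [4]
negate → [-4]
-7     → [-4, -7]
+      → [-11]
10     → [-11, 10]
+      → [-1]
drop   → []
-2     → [-2]
-7     → [-2, -7]
swap   → [-7, -2]
-2     → [-7, -2, -2]
-      → [-7, 0]
drop   → [-7]

1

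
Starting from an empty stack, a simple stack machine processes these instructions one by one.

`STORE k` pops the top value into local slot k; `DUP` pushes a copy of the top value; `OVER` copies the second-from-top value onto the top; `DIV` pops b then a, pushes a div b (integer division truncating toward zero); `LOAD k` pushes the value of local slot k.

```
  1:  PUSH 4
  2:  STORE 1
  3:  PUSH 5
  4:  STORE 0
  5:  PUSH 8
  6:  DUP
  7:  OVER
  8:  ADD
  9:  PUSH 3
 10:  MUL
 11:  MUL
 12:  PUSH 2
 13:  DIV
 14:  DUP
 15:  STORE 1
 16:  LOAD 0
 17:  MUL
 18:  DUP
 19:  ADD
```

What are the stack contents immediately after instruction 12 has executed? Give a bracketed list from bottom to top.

PUSH 4  -> 4
STORE 1 -> (empty)
PUSH 5  -> 5
STORE 0 -> (empty)
PUSH 8  -> 8
DUP     -> 8 8
OVER    -> 8 8 8
ADD     -> 8 16
PUSH 3  -> 8 16 3
MUL     -> 8 48
MUL     -> 384
PUSH 2  -> 384 2

[384, 2]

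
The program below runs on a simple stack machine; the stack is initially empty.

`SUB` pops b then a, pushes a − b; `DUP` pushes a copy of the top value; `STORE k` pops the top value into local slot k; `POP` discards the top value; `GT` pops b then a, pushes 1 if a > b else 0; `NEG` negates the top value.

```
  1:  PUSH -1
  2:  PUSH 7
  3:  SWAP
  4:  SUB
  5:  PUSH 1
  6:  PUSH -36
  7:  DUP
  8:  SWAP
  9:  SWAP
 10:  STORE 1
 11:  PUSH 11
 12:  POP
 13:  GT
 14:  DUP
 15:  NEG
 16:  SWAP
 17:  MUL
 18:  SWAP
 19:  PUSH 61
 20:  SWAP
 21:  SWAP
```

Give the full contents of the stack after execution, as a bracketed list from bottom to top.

[-1, 8, 61]

PUSH -1   -1
PUSH 7    -1 7
SWAP      7 -1
SUB       8
PUSH 1    8 1
PUSH -36  8 1 -36
DUP       8 1 -36 -36
SWAP      8 1 -36 -36
SWAP      8 1 -36 -36
STORE 1   8 1 -36
PUSH 11   8 1 -36 11
POP       8 1 -36
GT        8 1
DUP       8 1 1
NEG       8 1 -1
SWAP      8 -1 1
MUL       8 -1
SWAP      -1 8
PUSH 61   -1 8 61
SWAP      -1 61 8
SWAP      -1 8 61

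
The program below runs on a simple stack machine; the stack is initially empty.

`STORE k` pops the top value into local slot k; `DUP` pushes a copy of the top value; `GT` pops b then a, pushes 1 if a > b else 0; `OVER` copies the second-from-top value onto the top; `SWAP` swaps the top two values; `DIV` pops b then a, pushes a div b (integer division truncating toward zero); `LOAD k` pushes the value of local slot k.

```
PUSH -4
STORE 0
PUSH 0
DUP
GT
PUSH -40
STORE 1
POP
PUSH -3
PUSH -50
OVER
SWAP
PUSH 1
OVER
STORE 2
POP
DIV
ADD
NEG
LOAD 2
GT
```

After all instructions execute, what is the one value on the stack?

1

PUSH -4  → -4
STORE 0  → (empty)
PUSH 0   → 0
DUP      → 0 0
GT       → 0
PUSH -40 → 0 -40
STORE 1  → 0
POP      → (empty)
PUSH -3  → -3
PUSH -50 → -3 -50
OVER     → -3 -50 -3
SWAP     → -3 -3 -50
PUSH 1   → -3 -3 -50 1
OVER     → -3 -3 -50 1 -50
STORE 2  → -3 -3 -50 1
POP      → -3 -3 -50
DIV      → -3 0
ADD      → -3
NEG      → 3
LOAD 2   → 3 -50
GT       → 1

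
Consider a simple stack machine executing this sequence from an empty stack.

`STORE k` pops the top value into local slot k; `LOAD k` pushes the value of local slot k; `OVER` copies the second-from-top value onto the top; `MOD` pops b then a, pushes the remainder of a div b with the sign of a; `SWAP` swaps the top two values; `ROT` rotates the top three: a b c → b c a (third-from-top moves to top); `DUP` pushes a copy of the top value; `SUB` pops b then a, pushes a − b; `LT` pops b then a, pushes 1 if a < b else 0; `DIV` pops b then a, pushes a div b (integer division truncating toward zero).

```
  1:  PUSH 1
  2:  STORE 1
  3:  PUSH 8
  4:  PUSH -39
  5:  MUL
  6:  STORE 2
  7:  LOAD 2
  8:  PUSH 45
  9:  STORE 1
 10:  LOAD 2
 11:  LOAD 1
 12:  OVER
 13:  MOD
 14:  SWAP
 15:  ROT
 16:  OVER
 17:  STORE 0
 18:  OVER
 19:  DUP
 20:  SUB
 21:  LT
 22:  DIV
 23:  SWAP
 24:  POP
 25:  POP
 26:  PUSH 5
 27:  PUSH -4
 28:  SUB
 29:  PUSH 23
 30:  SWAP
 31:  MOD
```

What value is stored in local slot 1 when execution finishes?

45

PUSH 1   → 1
STORE 1  → (empty)
PUSH 8   → 8
PUSH -39 → 8 -39
MUL      → -312
STORE 2  → (empty)
LOAD 2   → -312
PUSH 45  → -312 45
STORE 1  → -312
LOAD 2   → -312 -312
LOAD 1   → -312 -312 45
OVER     → -312 -312 45 -312
MOD      → -312 -312 45
SWAP     → -312 45 -312
ROT      → 45 -312 -312
OVER     → 45 -312 -312 -312
STORE 0  → 45 -312 -312
OVER     → 45 -312 -312 -312
DUP      → 45 -312 -312 -312 -312
SUB      → 45 -312 -312 0
LT       → 45 -312 1
DIV      → 45 -312
SWAP     → -312 45
POP      → -312
POP      → (empty)
PUSH 5   → 5
PUSH -4  → 5 -4
SUB      → 9
PUSH 23  → 9 23
SWAP     → 23 9
MOD      → 5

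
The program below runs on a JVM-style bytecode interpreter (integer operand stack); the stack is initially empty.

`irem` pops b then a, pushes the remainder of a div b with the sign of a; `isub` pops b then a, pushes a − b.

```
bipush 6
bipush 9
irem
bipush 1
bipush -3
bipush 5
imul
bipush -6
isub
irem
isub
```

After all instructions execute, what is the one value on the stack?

bipush 6   6
bipush 9   6 9
irem       6
bipush 1   6 1
bipush -3  6 1 -3
bipush 5   6 1 -3 5
imul       6 1 -15
bipush -6  6 1 -15 -6
isub       6 1 -9
irem       6 1
isub       5

5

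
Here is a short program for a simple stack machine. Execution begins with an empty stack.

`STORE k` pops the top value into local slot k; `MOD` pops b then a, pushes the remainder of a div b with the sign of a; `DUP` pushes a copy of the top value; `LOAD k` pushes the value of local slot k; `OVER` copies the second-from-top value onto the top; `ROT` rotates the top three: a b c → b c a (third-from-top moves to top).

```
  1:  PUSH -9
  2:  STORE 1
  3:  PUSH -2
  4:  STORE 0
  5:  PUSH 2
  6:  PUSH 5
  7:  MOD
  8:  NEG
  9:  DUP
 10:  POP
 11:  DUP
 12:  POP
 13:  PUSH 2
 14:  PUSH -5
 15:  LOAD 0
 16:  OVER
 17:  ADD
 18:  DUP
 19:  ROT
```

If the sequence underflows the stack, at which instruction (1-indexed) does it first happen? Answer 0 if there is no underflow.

PUSH -9 → [-9]
STORE 1 → []
PUSH -2 → [-2]
STORE 0 → []
PUSH 2  → [2]
PUSH 5  → [2, 5]
MOD     → [2]
NEG     → [-2]
DUP     → [-2, -2]
POP     → [-2]
DUP     → [-2, -2]
POP     → [-2]
PUSH 2  → [-2, 2]
PUSH -5 → [-2, 2, -5]
LOAD 0  → [-2, 2, -5, -2]
OVER    → [-2, 2, -5, -2, -5]
ADD     → [-2, 2, -5, -7]
DUP     → [-2, 2, -5, -7, -7]
ROT     → [-2, 2, -7, -7, -5]

0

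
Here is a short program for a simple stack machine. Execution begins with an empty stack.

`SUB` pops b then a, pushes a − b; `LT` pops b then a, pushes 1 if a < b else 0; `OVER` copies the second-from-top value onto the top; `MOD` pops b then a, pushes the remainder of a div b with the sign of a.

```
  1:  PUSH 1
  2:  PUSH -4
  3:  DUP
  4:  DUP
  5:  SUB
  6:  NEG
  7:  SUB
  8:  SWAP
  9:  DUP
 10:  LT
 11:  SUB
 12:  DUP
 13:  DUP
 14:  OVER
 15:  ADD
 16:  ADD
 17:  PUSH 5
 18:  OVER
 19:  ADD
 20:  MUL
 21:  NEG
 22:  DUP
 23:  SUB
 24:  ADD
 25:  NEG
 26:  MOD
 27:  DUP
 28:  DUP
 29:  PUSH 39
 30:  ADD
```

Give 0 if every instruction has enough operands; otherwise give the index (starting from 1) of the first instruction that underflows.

26

PUSH 1   1
PUSH -4  1 -4
DUP      1 -4 -4
DUP      1 -4 -4 -4
SUB      1 -4 0
NEG      1 -4 0
SUB      1 -4
SWAP     -4 1
DUP      -4 1 1
LT       -4 0
SUB      -4
DUP      -4 -4
DUP      -4 -4 -4
OVER     -4 -4 -4 -4
ADD      -4 -4 -8
ADD      -4 -12
PUSH 5   -4 -12 5
OVER     -4 -12 5 -12
ADD      -4 -12 -7
MUL      -4 84
NEG      -4 -84
DUP      -4 -84 -84
SUB      -4 0
ADD      -4
NEG      4
MOD  — needs 2 operands, stack has 1 → underflow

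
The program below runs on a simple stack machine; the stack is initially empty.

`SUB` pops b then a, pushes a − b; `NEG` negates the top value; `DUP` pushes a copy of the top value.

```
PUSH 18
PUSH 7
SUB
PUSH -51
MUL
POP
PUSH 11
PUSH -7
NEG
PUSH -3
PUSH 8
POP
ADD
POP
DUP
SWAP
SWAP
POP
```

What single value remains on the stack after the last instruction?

PUSH 18  : [18]
PUSH 7   : [18, 7]
SUB      : [11]
PUSH -51 : [11, -51]
MUL      : [-561]
POP      : []
PUSH 11  : [11]
PUSH -7  : [11, -7]
NEG      : [11, 7]
PUSH -3  : [11, 7, -3]
PUSH 8   : [11, 7, -3, 8]
POP      : [11, 7, -3]
ADD      : [11, 4]
POP      : [11]
DUP      : [11, 11]
SWAP     : [11, 11]
SWAP     : [11, 11]
POP      : [11]

11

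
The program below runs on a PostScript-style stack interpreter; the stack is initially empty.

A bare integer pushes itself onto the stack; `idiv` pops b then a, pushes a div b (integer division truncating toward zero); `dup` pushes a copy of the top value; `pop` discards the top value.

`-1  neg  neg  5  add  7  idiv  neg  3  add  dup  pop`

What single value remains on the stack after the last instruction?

3

-1    -1
neg   1
neg   -1
5     -1 5
add   4
7     4 7
idiv  0
neg   0
3     0 3
add   3
dup   3 3
pop   3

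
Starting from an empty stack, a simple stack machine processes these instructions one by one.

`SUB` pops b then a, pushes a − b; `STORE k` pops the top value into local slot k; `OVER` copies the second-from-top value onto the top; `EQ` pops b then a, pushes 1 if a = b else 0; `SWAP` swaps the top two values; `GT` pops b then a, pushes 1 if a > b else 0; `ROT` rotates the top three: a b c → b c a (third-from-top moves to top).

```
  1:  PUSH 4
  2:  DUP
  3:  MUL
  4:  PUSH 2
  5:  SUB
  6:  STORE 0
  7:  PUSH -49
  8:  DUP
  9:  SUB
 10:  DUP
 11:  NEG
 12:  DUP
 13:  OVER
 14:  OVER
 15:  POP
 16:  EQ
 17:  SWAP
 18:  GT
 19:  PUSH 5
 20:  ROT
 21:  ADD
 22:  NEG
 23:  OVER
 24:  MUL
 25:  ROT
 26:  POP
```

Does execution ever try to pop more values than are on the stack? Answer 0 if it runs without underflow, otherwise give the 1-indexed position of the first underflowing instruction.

25

PUSH 4   -> [4]
DUP      -> [4, 4]
MUL      -> [16]
PUSH 2   -> [16, 2]
SUB      -> [14]
STORE 0  -> []
PUSH -49 -> [-49]
DUP      -> [-49, -49]
SUB      -> [0]
DUP      -> [0, 0]
NEG      -> [0, 0]
DUP      -> [0, 0, 0]
OVER     -> [0, 0, 0, 0]
OVER     -> [0, 0, 0, 0, 0]
POP      -> [0, 0, 0, 0]
EQ       -> [0, 0, 1]
SWAP     -> [0, 1, 0]
GT       -> [0, 1]
PUSH 5   -> [0, 1, 5]
ROT      -> [1, 5, 0]
ADD      -> [1, 5]
NEG      -> [1, -5]
OVER     -> [1, -5, 1]
MUL      -> [1, -5]
ROT  — needs 3 operands, stack has 2 → underflow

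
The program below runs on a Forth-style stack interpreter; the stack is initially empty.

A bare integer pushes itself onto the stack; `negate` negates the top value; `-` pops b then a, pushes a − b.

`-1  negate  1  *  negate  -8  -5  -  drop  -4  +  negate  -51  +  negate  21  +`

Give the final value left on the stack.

-1     → [-1]
negate → [1]
1      → [1, 1]
*      → [1]
negate → [-1]
-8     → [-1, -8]
-5     → [-1, -8, -5]
-      → [-1, -3]
drop   → [-1]
-4     → [-1, -4]
+      → [-5]
negate → [5]
-51    → [5, -51]
+      → [-46]
negate → [46]
21     → [46, 21]
+      → [67]

67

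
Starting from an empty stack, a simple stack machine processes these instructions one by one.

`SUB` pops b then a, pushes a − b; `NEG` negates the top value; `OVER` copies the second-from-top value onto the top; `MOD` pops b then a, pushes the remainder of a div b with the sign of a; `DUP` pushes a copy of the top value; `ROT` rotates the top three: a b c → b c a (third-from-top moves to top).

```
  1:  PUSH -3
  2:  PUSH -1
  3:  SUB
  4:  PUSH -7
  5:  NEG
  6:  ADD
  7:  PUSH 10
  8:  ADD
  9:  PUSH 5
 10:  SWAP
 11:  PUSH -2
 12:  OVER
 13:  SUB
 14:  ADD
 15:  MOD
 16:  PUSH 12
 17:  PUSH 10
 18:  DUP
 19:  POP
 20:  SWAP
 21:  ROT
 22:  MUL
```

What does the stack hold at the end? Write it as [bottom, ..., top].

[10, 12]

PUSH -3 : [-3]
PUSH -1 : [-3, -1]
SUB     : [-2]
PUSH -7 : [-2, -7]
NEG     : [-2, 7]
ADD     : [5]
PUSH 10 : [5, 10]
ADD     : [15]
PUSH 5  : [15, 5]
SWAP    : [5, 15]
PUSH -2 : [5, 15, -2]
OVER    : [5, 15, -2, 15]
SUB     : [5, 15, -17]
ADD     : [5, -2]
MOD     : [1]
PUSH 12 : [1, 12]
PUSH 10 : [1, 12, 10]
DUP     : [1, 12, 10, 10]
POP     : [1, 12, 10]
SWAP    : [1, 10, 12]
ROT     : [10, 12, 1]
MUL     : [10, 12]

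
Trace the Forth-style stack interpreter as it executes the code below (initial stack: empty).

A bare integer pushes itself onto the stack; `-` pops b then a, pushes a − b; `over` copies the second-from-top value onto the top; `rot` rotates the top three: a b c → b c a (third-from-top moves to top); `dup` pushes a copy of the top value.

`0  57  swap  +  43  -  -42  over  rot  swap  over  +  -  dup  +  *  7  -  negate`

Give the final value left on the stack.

-1169

0      -> 0
57     -> 0 57
swap   -> 57 0
+      -> 57
43     -> 57 43
-      -> 14
-42    -> 14 -42
over   -> 14 -42 14
rot    -> -42 14 14
swap   -> -42 14 14
over   -> -42 14 14 14
+      -> -42 14 28
-      -> -42 -14
dup    -> -42 -14 -14
+      -> -42 -28
*      -> 1176
7      -> 1176 7
-      -> 1169
negate -> -1169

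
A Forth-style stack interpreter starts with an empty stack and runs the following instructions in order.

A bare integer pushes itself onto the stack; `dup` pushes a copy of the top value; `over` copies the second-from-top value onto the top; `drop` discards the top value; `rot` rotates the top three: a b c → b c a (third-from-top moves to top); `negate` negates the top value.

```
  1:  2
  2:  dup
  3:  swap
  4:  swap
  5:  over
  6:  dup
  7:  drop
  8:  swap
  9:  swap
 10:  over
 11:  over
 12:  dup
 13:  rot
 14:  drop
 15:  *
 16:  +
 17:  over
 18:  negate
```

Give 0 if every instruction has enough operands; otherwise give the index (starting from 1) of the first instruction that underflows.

0

2      -> 2
dup    -> 2 2
swap   -> 2 2
swap   -> 2 2
over   -> 2 2 2
dup    -> 2 2 2 2
drop   -> 2 2 2
swap   -> 2 2 2
swap   -> 2 2 2
over   -> 2 2 2 2
over   -> 2 2 2 2 2
dup    -> 2 2 2 2 2 2
rot    -> 2 2 2 2 2 2
drop   -> 2 2 2 2 2
*      -> 2 2 2 4
+      -> 2 2 6
over   -> 2 2 6 2
negate -> 2 2 6 -2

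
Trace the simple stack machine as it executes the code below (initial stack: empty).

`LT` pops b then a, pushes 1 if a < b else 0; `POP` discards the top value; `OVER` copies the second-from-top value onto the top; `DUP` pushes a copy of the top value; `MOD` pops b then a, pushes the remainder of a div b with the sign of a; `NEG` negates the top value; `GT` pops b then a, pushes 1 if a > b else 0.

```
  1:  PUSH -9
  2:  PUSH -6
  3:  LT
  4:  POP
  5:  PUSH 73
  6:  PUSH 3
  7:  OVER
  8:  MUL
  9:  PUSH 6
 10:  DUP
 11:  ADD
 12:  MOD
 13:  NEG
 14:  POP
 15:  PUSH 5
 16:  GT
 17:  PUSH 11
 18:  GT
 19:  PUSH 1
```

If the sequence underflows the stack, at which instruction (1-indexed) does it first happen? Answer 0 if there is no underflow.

0

PUSH -9 -> [-9]
PUSH -6 -> [-9, -6]
LT      -> [1]
POP     -> []
PUSH 73 -> [73]
PUSH 3  -> [73, 3]
OVER    -> [73, 3, 73]
MUL     -> [73, 219]
PUSH 6  -> [73, 219, 6]
DUP     -> [73, 219, 6, 6]
ADD     -> [73, 219, 12]
MOD     -> [73, 3]
NEG     -> [73, -3]
POP     -> [73]
PUSH 5  -> [73, 5]
GT      -> [1]
PUSH 11 -> [1, 11]
GT      -> [0]
PUSH 1  -> [0, 1]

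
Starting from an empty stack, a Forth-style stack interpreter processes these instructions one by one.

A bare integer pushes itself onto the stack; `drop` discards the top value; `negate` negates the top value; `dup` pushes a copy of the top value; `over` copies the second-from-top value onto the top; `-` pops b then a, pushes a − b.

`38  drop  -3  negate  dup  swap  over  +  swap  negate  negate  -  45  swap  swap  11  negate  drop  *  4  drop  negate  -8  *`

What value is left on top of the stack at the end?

38      [38]
drop    []
-3      [-3]
negate  [3]
dup     [3, 3]
swap    [3, 3]
over    [3, 3, 3]
+       [3, 6]
swap    [6, 3]
negate  [6, -3]
negate  [6, 3]
-       [3]
45      [3, 45]
swap    [45, 3]
swap    [3, 45]
11      [3, 45, 11]
negate  [3, 45, -11]
drop    [3, 45]
*       [135]
4       [135, 4]
drop    [135]
negate  [-135]
-8      [-135, -8]
*       [1080]

1080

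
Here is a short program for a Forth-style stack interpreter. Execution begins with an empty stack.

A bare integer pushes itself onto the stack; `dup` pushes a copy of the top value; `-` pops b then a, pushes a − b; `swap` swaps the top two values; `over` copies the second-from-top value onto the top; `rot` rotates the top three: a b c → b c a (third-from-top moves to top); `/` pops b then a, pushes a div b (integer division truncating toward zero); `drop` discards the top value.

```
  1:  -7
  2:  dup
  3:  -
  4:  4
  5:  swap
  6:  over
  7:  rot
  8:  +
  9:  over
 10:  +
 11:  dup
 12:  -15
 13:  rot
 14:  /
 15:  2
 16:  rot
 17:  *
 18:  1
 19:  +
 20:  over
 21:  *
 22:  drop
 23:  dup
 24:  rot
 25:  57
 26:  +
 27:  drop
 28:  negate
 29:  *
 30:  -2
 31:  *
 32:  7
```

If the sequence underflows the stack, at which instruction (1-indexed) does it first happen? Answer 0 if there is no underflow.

-7     : [-7]
dup    : [-7, -7]
-      : [0]
4      : [0, 4]
swap   : [4, 0]
over   : [4, 0, 4]
rot    : [0, 4, 4]
+      : [0, 8]
over   : [0, 8, 0]
+      : [0, 8]
dup    : [0, 8, 8]
-15    : [0, 8, 8, -15]
rot    : [0, 8, -15, 8]
/      : [0, 8, -1]
2      : [0, 8, -1, 2]
rot    : [0, -1, 2, 8]
*      : [0, -1, 16]
1      : [0, -1, 16, 1]
+      : [0, -1, 17]
over   : [0, -1, 17, -1]
*      : [0, -1, -17]
drop   : [0, -1]
dup    : [0, -1, -1]
rot    : [-1, -1, 0]
57     : [-1, -1, 0, 57]
+      : [-1, -1, 57]
drop   : [-1, -1]
negate : [-1, 1]
*      : [-1]
-2     : [-1, -2]
*      : [2]
7      : [2, 7]

0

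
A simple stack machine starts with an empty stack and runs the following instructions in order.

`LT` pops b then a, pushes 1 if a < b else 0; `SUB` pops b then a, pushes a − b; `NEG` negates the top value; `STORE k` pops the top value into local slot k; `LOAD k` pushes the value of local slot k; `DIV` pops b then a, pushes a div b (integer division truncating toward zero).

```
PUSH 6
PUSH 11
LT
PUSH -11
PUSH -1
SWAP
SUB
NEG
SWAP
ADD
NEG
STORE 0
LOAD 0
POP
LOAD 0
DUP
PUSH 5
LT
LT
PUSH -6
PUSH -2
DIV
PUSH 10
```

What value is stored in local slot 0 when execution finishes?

9

PUSH 6    6
PUSH 11   6 11
LT        1
PUSH -11  1 -11
PUSH -1   1 -11 -1
SWAP      1 -1 -11
SUB       1 10
NEG       1 -10
SWAP      -10 1
ADD       -9
NEG       9
STORE 0   (empty)
LOAD 0    9
POP       (empty)
LOAD 0    9
DUP       9 9
PUSH 5    9 9 5
LT        9 0
LT        0
PUSH -6   0 -6
PUSH -2   0 -6 -2
DIV       0 3
PUSH 10   0 3 10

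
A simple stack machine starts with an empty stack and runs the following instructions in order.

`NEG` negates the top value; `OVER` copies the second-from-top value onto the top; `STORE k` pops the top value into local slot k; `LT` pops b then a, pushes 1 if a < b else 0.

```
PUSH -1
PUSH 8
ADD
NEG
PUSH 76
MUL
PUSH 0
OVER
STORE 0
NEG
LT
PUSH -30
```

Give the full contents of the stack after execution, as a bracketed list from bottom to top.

[1, -30]

PUSH -1  → -1
PUSH 8   → -1 8
ADD      → 7
NEG      → -7
PUSH 76  → -7 76
MUL      → -532
PUSH 0   → -532 0
OVER     → -532 0 -532
STORE 0  → -532 0
NEG      → -532 0
LT       → 1
PUSH -30 → 1 -30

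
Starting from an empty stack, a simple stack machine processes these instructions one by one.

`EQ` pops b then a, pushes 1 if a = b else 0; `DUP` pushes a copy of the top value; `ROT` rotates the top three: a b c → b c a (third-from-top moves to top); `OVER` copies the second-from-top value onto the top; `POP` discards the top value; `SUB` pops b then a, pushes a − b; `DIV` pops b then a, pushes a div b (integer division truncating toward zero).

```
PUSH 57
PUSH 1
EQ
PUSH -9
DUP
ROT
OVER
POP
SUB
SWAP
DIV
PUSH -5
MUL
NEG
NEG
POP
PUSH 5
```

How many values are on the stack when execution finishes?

1

PUSH 57 → [57]
PUSH 1  → [57, 1]
EQ      → [0]
PUSH -9 → [0, -9]
DUP     → [0, -9, -9]
ROT     → [-9, -9, 0]
OVER    → [-9, -9, 0, -9]
POP     → [-9, -9, 0]
SUB     → [-9, -9]
SWAP    → [-9, -9]
DIV     → [1]
PUSH -5 → [1, -5]
MUL     → [-5]
NEG     → [5]
NEG     → [-5]
POP     → []
PUSH 5  → [5]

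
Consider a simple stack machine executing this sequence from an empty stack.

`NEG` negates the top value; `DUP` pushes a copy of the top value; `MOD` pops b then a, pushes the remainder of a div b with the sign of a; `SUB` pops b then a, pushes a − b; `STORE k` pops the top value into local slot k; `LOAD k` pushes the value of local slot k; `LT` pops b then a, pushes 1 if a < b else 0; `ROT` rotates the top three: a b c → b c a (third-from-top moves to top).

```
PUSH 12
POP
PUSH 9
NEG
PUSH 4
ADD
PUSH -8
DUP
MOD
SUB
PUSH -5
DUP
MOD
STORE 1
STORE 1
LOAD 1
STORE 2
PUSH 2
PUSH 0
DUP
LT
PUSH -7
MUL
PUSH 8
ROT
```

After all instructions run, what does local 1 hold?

PUSH 12 -> [12]
POP     -> []
PUSH 9  -> [9]
NEG     -> [-9]
PUSH 4  -> [-9, 4]
ADD     -> [-5]
PUSH -8 -> [-5, -8]
DUP     -> [-5, -8, -8]
MOD     -> [-5, 0]
SUB     -> [-5]
PUSH -5 -> [-5, -5]
DUP     -> [-5, -5, -5]
MOD     -> [-5, 0]
STORE 1 -> [-5]
STORE 1 -> []
LOAD 1  -> [-5]
STORE 2 -> []
PUSH 2  -> [2]
PUSH 0  -> [2, 0]
DUP     -> [2, 0, 0]
LT      -> [2, 0]
PUSH -7 -> [2, 0, -7]
MUL     -> [2, 0]
PUSH 8  -> [2, 0, 8]
ROT     -> [0, 8, 2]

-5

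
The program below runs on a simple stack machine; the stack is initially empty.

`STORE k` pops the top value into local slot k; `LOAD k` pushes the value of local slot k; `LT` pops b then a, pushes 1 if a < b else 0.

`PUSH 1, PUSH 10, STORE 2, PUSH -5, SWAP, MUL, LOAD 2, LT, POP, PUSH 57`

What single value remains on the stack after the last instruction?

57

PUSH 1  -> [1]
PUSH 10 -> [1, 10]
STORE 2 -> [1]
PUSH -5 -> [1, -5]
SWAP    -> [-5, 1]
MUL     -> [-5]
LOAD 2  -> [-5, 10]
LT      -> [1]
POP     -> []
PUSH 57 -> [57]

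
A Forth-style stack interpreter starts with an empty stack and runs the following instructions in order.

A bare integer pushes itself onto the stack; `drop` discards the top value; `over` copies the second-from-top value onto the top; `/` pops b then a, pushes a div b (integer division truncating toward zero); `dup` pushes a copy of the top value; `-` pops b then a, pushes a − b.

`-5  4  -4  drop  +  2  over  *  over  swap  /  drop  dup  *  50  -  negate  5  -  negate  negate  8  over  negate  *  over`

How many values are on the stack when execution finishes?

3

-5      [-5]
4       [-5, 4]
-4      [-5, 4, -4]
drop    [-5, 4]
+       [-1]
2       [-1, 2]
over    [-1, 2, -1]
*       [-1, -2]
over    [-1, -2, -1]
swap    [-1, -1, -2]
/       [-1, 0]
drop    [-1]
dup     [-1, -1]
*       [1]
50      [1, 50]
-       [-49]
negate  [49]
5       [49, 5]
-       [44]
negate  [-44]
negate  [44]
8       [44, 8]
over    [44, 8, 44]
negate  [44, 8, -44]
*       [44, -352]
over    [44, -352, 44]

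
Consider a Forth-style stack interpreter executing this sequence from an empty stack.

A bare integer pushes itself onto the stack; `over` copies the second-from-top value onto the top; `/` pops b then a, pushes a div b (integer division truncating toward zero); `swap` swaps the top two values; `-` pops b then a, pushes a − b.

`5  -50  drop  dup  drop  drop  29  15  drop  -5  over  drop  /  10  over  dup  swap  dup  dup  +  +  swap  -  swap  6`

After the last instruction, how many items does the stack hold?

4

5    -> 5
-50  -> 5 -50
drop -> 5
dup  -> 5 5
drop -> 5
drop -> (empty)
29   -> 29
15   -> 29 15
drop -> 29
-5   -> 29 -5
over -> 29 -5 29
drop -> 29 -5
/    -> -5
10   -> -5 10
over -> -5 10 -5
dup  -> -5 10 -5 -5
swap -> -5 10 -5 -5
dup  -> -5 10 -5 -5 -5
dup  -> -5 10 -5 -5 -5 -5
+    -> -5 10 -5 -5 -10
+    -> -5 10 -5 -15
swap -> -5 10 -15 -5
-    -> -5 10 -10
swap -> -5 -10 10
6    -> -5 -10 10 6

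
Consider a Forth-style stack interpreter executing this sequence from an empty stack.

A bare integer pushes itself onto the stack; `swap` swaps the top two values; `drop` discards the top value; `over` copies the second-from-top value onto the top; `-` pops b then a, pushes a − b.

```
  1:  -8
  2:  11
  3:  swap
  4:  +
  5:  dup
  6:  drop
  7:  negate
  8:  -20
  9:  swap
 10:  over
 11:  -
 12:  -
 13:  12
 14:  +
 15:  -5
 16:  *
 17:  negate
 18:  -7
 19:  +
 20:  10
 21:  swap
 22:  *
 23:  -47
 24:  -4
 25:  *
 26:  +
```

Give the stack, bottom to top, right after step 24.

-8     → [-8]
11     → [-8, 11]
swap   → [11, -8]
+      → [3]
dup    → [3, 3]
drop   → [3]
negate → [-3]
-20    → [-3, -20]
swap   → [-20, -3]
over   → [-20, -3, -20]
-      → [-20, 17]
-      → [-37]
12     → [-37, 12]
+      → [-25]
-5     → [-25, -5]
*      → [125]
negate → [-125]
-7     → [-125, -7]
+      → [-132]
10     → [-132, 10]
swap   → [10, -132]
*      → [-1320]
-47    → [-1320, -47]
-4     → [-1320, -47, -4]

[-1320, -47, -4]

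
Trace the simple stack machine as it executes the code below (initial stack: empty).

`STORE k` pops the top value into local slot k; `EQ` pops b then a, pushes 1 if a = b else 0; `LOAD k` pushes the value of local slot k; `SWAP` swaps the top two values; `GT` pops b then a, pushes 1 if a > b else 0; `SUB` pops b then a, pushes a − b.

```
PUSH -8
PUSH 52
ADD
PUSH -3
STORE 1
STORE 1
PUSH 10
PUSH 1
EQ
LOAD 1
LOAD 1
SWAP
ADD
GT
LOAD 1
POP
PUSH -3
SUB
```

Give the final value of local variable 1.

44

PUSH -8 → [-8]
PUSH 52 → [-8, 52]
ADD     → [44]
PUSH -3 → [44, -3]
STORE 1 → [44]
STORE 1 → []
PUSH 10 → [10]
PUSH 1  → [10, 1]
EQ      → [0]
LOAD 1  → [0, 44]
LOAD 1  → [0, 44, 44]
SWAP    → [0, 44, 44]
ADD     → [0, 88]
GT      → [0]
LOAD 1  → [0, 44]
POP     → [0]
PUSH -3 → [0, -3]
SUB     → [3]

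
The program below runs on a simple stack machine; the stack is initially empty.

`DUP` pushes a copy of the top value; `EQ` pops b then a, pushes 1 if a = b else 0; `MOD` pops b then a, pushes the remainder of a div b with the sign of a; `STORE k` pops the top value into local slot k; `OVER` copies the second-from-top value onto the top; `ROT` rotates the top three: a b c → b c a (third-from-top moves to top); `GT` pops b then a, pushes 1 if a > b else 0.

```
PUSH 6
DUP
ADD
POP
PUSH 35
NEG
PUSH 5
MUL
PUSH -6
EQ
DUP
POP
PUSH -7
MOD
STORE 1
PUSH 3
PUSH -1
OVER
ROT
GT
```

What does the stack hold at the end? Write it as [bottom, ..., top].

PUSH 6   6
DUP      6 6
ADD      12
POP      (empty)
PUSH 35  35
NEG      -35
PUSH 5   -35 5
MUL      -175
PUSH -6  -175 -6
EQ       0
DUP      0 0
POP      0
PUSH -7  0 -7
MOD      0
STORE 1  (empty)
PUSH 3   3
PUSH -1  3 -1
OVER     3 -1 3
ROT      -1 3 3
GT       -1 0

[-1, 0]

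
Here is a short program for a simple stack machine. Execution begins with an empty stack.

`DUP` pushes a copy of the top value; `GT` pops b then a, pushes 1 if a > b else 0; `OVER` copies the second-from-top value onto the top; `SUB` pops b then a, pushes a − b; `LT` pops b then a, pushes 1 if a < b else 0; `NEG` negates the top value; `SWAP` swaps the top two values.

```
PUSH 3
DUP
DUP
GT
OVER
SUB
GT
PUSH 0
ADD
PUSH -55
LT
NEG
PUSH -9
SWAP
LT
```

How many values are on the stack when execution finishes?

1

PUSH 3    [3]
DUP       [3, 3]
DUP       [3, 3, 3]
GT        [3, 0]
OVER      [3, 0, 3]
SUB       [3, -3]
GT        [1]
PUSH 0    [1, 0]
ADD       [1]
PUSH -55  [1, -55]
LT        [0]
NEG       [0]
PUSH -9   [0, -9]
SWAP      [-9, 0]
LT        [1]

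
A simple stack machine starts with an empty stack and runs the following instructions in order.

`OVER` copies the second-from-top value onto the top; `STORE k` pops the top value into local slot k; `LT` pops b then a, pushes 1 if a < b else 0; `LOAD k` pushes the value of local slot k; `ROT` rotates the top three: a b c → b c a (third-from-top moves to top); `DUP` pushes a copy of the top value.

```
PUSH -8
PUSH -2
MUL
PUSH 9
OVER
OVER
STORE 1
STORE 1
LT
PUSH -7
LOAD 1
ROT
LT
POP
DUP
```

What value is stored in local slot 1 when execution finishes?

PUSH -8 : -8
PUSH -2 : -8 -2
MUL     : 16
PUSH 9  : 16 9
OVER    : 16 9 16
OVER    : 16 9 16 9
STORE 1 : 16 9 16
STORE 1 : 16 9
LT      : 0
PUSH -7 : 0 -7
LOAD 1  : 0 -7 16
ROT     : -7 16 0
LT      : -7 0
POP     : -7
DUP     : -7 -7

16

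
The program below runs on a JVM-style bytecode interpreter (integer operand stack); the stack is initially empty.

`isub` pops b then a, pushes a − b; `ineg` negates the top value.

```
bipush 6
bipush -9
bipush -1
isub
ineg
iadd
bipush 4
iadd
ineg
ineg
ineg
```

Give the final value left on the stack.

-18

bipush 6   [6]
bipush -9  [6, -9]
bipush -1  [6, -9, -1]
isub       [6, -8]
ineg       [6, 8]
iadd       [14]
bipush 4   [14, 4]
iadd       [18]
ineg       [-18]
ineg       [18]
ineg       [-18]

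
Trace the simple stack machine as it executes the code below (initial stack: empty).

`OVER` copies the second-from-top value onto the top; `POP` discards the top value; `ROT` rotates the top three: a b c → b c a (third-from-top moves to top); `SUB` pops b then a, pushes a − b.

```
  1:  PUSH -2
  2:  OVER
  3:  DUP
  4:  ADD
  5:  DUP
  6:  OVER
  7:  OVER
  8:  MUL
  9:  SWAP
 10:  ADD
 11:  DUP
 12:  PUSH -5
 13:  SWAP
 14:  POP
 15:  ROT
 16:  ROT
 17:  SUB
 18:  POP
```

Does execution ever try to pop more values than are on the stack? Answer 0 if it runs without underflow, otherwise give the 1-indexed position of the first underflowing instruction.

PUSH -2  [-2]
OVER  — needs 2 operands, stack has 1 → underflow

2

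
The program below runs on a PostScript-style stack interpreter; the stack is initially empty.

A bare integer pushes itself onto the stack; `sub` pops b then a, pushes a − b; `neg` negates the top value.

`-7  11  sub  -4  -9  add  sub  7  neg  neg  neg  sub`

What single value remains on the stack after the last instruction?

-7  : -7
11  : -7 11
sub : -18
-4  : -18 -4
-9  : -18 -4 -9
add : -18 -13
sub : -5
7   : -5 7
neg : -5 -7
neg : -5 7
neg : -5 -7
sub : 2

2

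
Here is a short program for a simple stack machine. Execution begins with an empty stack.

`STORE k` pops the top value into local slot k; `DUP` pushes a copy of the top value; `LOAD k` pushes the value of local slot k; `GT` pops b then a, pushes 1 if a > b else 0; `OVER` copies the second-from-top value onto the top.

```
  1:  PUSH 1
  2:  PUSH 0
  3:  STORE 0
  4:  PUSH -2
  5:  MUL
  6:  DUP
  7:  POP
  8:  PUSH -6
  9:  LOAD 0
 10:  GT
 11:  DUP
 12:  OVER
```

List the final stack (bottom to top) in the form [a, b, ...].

[-2, 0, 0, 0]

PUSH 1  -> [1]
PUSH 0  -> [1, 0]
STORE 0 -> [1]
PUSH -2 -> [1, -2]
MUL     -> [-2]
DUP     -> [-2, -2]
POP     -> [-2]
PUSH -6 -> [-2, -6]
LOAD 0  -> [-2, -6, 0]
GT      -> [-2, 0]
DUP     -> [-2, 0, 0]
OVER    -> [-2, 0, 0, 0]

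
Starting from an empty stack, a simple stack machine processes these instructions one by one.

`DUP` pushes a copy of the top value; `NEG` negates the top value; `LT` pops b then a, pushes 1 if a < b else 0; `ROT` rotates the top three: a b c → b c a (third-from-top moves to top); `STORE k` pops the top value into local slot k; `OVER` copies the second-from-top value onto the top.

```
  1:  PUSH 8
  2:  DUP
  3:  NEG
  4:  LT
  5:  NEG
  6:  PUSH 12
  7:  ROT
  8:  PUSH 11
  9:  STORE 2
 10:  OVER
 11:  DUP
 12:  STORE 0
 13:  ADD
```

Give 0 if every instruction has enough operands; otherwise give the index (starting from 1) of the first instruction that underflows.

7

PUSH 8   8
DUP      8 8
NEG      8 -8
LT       0
NEG      0
PUSH 12  0 12
ROT  — needs 3 operands, stack has 2 → underflow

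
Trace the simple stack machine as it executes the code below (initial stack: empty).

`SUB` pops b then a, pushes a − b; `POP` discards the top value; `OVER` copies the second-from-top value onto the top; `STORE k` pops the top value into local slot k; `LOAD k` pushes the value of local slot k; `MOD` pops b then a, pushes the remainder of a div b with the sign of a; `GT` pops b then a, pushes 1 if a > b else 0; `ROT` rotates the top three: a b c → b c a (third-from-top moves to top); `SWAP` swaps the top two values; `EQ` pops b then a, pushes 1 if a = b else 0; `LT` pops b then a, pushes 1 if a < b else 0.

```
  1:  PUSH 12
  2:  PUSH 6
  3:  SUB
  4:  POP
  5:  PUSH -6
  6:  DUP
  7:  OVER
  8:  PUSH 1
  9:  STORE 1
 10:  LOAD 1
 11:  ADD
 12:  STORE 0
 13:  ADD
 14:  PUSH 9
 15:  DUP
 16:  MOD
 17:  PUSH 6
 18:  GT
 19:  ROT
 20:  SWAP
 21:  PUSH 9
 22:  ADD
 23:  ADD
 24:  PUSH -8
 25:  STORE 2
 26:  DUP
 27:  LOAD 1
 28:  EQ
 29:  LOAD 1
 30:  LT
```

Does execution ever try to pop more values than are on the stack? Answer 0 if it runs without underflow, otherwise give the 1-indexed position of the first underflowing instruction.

PUSH 12  12
PUSH 6   12 6
SUB      6
POP      (empty)
PUSH -6  -6
DUP      -6 -6
OVER     -6 -6 -6
PUSH 1   -6 -6 -6 1
STORE 1  -6 -6 -6
LOAD 1   -6 -6 -6 1
ADD      -6 -6 -5
STORE 0  -6 -6
ADD      -12
PUSH 9   -12 9
DUP      -12 9 9
MOD      -12 0
PUSH 6   -12 0 6
GT       -12 0
ROT  — needs 3 operands, stack has 2 → underflow

19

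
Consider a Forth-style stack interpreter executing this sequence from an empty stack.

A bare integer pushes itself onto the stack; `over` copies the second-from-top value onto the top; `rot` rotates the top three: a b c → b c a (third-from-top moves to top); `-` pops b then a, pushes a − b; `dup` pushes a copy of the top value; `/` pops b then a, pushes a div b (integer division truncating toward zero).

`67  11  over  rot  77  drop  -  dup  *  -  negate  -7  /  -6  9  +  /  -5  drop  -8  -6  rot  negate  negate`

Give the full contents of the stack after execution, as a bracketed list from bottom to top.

[-8, -6, 0]

67     → [67]
11     → [67, 11]
over   → [67, 11, 67]
rot    → [11, 67, 67]
77     → [11, 67, 67, 77]
drop   → [11, 67, 67]
-      → [11, 0]
dup    → [11, 0, 0]
*      → [11, 0]
-      → [11]
negate → [-11]
-7     → [-11, -7]
/      → [1]
-6     → [1, -6]
9      → [1, -6, 9]
+      → [1, 3]
/      → [0]
-5     → [0, -5]
drop   → [0]
-8     → [0, -8]
-6     → [0, -8, -6]
rot    → [-8, -6, 0]
negate → [-8, -6, 0]
negate → [-8, -6, 0]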